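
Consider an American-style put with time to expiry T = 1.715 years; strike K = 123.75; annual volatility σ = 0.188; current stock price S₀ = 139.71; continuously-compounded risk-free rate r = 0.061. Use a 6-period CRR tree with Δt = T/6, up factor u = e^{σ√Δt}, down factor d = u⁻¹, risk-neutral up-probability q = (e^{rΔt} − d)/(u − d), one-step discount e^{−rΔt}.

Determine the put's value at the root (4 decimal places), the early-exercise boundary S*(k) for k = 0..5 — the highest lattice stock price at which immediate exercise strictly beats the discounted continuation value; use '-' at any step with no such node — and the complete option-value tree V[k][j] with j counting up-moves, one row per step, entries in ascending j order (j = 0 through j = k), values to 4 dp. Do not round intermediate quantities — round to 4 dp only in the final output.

price = 3.6757
boundary = - - - 103.3411 93.4591 103.3411
tree:
3.6757
6.7247 1.4167
11.9380 2.8761 0.3247
20.4089 5.7161 0.7549 0.0000
30.2909 11.0335 1.7548 0.0000 0.0000
39.2279 20.4089 4.0791 0.0000 0.0000 0.0000
47.3103 30.2909 9.4820 0.0000 0.0000 0.0000 0.0000

Δt=0.28583  u=1.10574  d=0.90438  q=0.56224  discount=0.98272
step 6 (expiry): payoffs max(K−S,0) = 47.3103 30.2909 9.4820 0.0000 0.0000 0.0000 0.0000
step 5: (k=5,j=0): S=84.5221, (K−S)⁺=39.2279, hold=37.0889 ⇒ V=39.2279 exercise | (k=5,j=1): S=103.3411, (K−S)⁺=20.4089, hold=18.2699 ⇒ V=20.4089 exercise | (k=5,j=2): S=126.3502, (K−S)⁺=0.0000, hold=4.0791 ⇒ V=4.0791 continue | (k=5,j=3): S=154.4824, (K−S)⁺=0.0000, hold=0.0000 ⇒ V=0.0000 continue | (k=5,j=4): S=188.8782, (K−S)⁺=0.0000, hold=0.0000 ⇒ V=0.0000 continue | (k=5,j=5): S=230.9323, (K−S)⁺=0.0000, hold=0.0000 ⇒ V=0.0000 continue  boundary S*=103.3411
step 4: (k=4,j=0): S=93.4591, (K−S)⁺=30.2909, hold=28.1519 ⇒ V=30.2909 exercise | (k=4,j=1): S=114.2680, (K−S)⁺=9.4820, hold=11.0335 ⇒ V=11.0335 continue | (k=4,j=2): S=139.7100, (K−S)⁺=0.0000, hold=1.7548 ⇒ V=1.7548 continue | (k=4,j=3): S=170.8167, (K−S)⁺=0.0000, hold=0.0000 ⇒ V=0.0000 continue | (k=4,j=4): S=208.8494, (K−S)⁺=0.0000, hold=0.0000 ⇒ V=0.0000 continue  boundary S*=93.4591
step 3: (k=3,j=0): S=103.3411, (K−S)⁺=20.4089, hold=19.1271 ⇒ V=20.4089 exercise | (k=3,j=1): S=126.3502, (K−S)⁺=0.0000, hold=5.7161 ⇒ V=5.7161 continue | (k=3,j=2): S=154.4824, (K−S)⁺=0.0000, hold=0.7549 ⇒ V=0.7549 continue | (k=3,j=3): S=188.8782, (K−S)⁺=0.0000, hold=0.0000 ⇒ V=0.0000 continue  boundary S*=103.3411
step 2: (k=2,j=0): S=114.2680, (K−S)⁺=9.4820, hold=11.9380 ⇒ V=11.9380 continue | (k=2,j=1): S=139.7100, (K−S)⁺=0.0000, hold=2.8761 ⇒ V=2.8761 continue | (k=2,j=2): S=170.8167, (K−S)⁺=0.0000, hold=0.3247 ⇒ V=0.3247 continue  boundary S*=-
step 1: (k=1,j=0): S=126.3502, (K−S)⁺=0.0000, hold=6.7247 ⇒ V=6.7247 continue | (k=1,j=1): S=154.4824, (K−S)⁺=0.0000, hold=1.4167 ⇒ V=1.4167 continue  boundary S*=-
step 0: (k=0,j=0): S=139.7100, (K−S)⁺=0.0000, hold=3.6757 ⇒ V=3.6757 continue  boundary S*=-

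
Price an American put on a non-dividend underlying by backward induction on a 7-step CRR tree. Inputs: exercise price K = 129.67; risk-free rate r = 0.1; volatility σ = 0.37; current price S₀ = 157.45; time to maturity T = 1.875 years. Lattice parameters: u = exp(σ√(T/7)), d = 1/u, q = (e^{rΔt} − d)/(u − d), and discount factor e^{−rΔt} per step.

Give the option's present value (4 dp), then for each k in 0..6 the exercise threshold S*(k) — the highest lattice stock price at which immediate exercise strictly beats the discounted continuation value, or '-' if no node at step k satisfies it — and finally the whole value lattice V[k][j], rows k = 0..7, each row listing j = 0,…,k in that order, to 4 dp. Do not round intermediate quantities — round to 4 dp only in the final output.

Δt=0.26786  u=1.21106  d=0.82573  q=0.52273  discount=0.97357
step 7 (expiry): payoffs max(K−S,0) = 88.4610 69.2306 41.0260 0.0000 0.0000 0.0000 0.0000 0.0000
step 6: (k=6,j=0): S=49.9064, (K−S)⁺=79.7636, hold=76.3364 ⇒ V=79.7636 exercise | (k=6,j=1): S=73.1956, (K−S)⁺=56.4744, hold=53.0472 ⇒ V=56.4744 exercise | (k=6,j=2): S=107.3529, (K−S)⁺=22.3171, hold=19.0632 ⇒ V=22.3171 exercise | (k=6,j=3): S=157.4500, (K−S)⁺=0.0000, hold=0.0000 ⇒ V=0.0000 continue | (k=6,j=4): S=230.9253, (K−S)⁺=0.0000, hold=0.0000 ⇒ V=0.0000 continue | (k=6,j=5): S=338.6885, (K−S)⁺=0.0000, hold=0.0000 ⇒ V=0.0000 continue | (k=6,j=6): S=496.7402, (K−S)⁺=0.0000, hold=0.0000 ⇒ V=0.0000 continue  boundary S*=107.3529
step 5: (k=5,j=0): S=60.4394, (K−S)⁺=69.2306, hold=65.8034 ⇒ V=69.2306 exercise | (k=5,j=1): S=88.6440, (K−S)⁺=41.0260, hold=37.5988 ⇒ V=41.0260 exercise | (k=5,j=2): S=130.0104, (K−S)⁺=0.0000, hold=10.3699 ⇒ V=10.3699 continue | (k=5,j=3): S=190.6809, (K−S)⁺=0.0000, hold=0.0000 ⇒ V=0.0000 continue | (k=5,j=4): S=279.6636, (K−S)⁺=0.0000, hold=0.0000 ⇒ V=0.0000 continue | (k=5,j=5): S=410.1709, (K−S)⁺=0.0000, hold=0.0000 ⇒ V=0.0000 continue  boundary S*=88.6440
step 4: (k=4,j=0): S=73.1956, (K−S)⁺=56.4744, hold=53.0472 ⇒ V=56.4744 exercise | (k=4,j=1): S=107.3529, (K−S)⁺=22.3171, hold=24.3405 ⇒ V=24.3405 continue | (k=4,j=2): S=157.4500, (K−S)⁺=0.0000, hold=4.8185 ⇒ V=4.8185 continue | (k=4,j=3): S=230.9253, (K−S)⁺=0.0000, hold=0.0000 ⇒ V=0.0000 continue | (k=4,j=4): S=338.6885, (K−S)⁺=0.0000, hold=0.0000 ⇒ V=0.0000 continue  boundary S*=73.1956
step 3: (k=3,j=0): S=88.6440, (K−S)⁺=41.0260, hold=38.6285 ⇒ V=41.0260 exercise | (k=3,j=1): S=130.0104, (K−S)⁺=0.0000, hold=13.7622 ⇒ V=13.7622 continue | (k=3,j=2): S=190.6809, (K−S)⁺=0.0000, hold=2.2389 ⇒ V=2.2389 continue | (k=3,j=3): S=279.6636, (K−S)⁺=0.0000, hold=0.0000 ⇒ V=0.0000 continue  boundary S*=88.6440
step 2: (k=2,j=0): S=107.3529, (K−S)⁺=22.3171, hold=26.0669 ⇒ V=26.0669 continue | (k=2,j=1): S=157.4500, (K−S)⁺=0.0000, hold=7.5342 ⇒ V=7.5342 continue | (k=2,j=2): S=230.9253, (K−S)⁺=0.0000, hold=1.0404 ⇒ V=1.0404 continue  boundary S*=-
step 1: (k=1,j=0): S=130.0104, (K−S)⁺=0.0000, hold=15.9465 ⇒ V=15.9465 continue | (k=1,j=1): S=190.6809, (K−S)⁺=0.0000, hold=4.0303 ⇒ V=4.0303 continue  boundary S*=-
step 0: (k=0,j=0): S=157.4500, (K−S)⁺=0.0000, hold=9.4607 ⇒ V=9.4607 continue  boundary S*=-

price = 9.4607
boundary = - - - 88.6440 73.1956 88.6440 107.3529
tree:
9.4607
15.9465 4.0303
26.0669 7.5342 1.0404
41.0260 13.7622 2.2389 0.0000
56.4744 24.3405 4.8185 0.0000 0.0000
69.2306 41.0260 10.3699 0.0000 0.0000 0.0000
79.7636 56.4744 22.3171 0.0000 0.0000 0.0000 0.0000
88.4610 69.2306 41.0260 0.0000 0.0000 0.0000 0.0000 0.0000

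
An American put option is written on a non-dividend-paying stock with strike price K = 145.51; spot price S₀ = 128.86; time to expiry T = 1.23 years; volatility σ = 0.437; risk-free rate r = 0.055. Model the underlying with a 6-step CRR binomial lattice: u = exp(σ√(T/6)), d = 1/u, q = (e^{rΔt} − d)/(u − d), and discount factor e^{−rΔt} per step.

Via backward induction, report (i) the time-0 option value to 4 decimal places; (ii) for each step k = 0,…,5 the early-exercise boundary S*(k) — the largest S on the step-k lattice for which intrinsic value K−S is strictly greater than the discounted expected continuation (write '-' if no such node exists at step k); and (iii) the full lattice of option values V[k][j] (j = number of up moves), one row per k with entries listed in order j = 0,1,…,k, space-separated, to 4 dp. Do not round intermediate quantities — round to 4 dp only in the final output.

params: Δt=0.20500 u=1.21879 d=0.82048 q=0.47916 e^(-rΔt)=0.98879
t_6 payoffs: 106.1966 87.1118 58.7621 16.6500 0.0000 0.0000 0.0000
t_5: node(5,0) S=47.9149 payoff=97.5951 vs cont=95.9637 → 97.5951 [stop]  node(5,1) S=71.1753 payoff=74.3347 vs cont=72.7033 → 74.3347 [stop]  node(5,2) S=105.7276 payoff=39.7824 vs cont=38.1509 → 39.7824 [stop]  node(5,3) S=157.0535 payoff=0.0000 vs cont=8.5747 → 8.5747 [wait]  node(5,4) S=233.2958 payoff=0.0000 vs cont=0.0000 → 0.0000 [wait]  node(5,5) S=346.5501 payoff=0.0000 vs cont=0.0000 → 0.0000 [wait]  ⇒ S*(5)=105.7276
t_4: node(4,0) S=58.3982 payoff=87.1118 vs cont=85.4803 → 87.1118 [stop]  node(4,1) S=86.7479 payoff=58.7621 vs cont=57.1307 → 58.7621 [stop]  node(4,2) S=128.8600 payoff=16.6500 vs cont=24.5504 → 24.5504 [wait]  node(4,3) S=191.4156 payoff=0.0000 vs cont=4.4160 → 4.4160 [wait]  node(4,4) S=284.3390 payoff=0.0000 vs cont=0.0000 → 0.0000 [wait]  ⇒ S*(4)=86.7479
t_3: node(3,0) S=71.1753 payoff=74.3347 vs cont=72.7033 → 74.3347 [stop]  node(3,1) S=105.7276 payoff=39.7824 vs cont=41.8941 → 41.8941 [wait]  node(3,2) S=157.0535 payoff=0.0000 vs cont=14.7356 → 14.7356 [wait]  node(3,3) S=233.2958 payoff=0.0000 vs cont=2.2742 → 2.2742 [wait]  ⇒ S*(3)=71.1753
t_2: node(2,0) S=86.7479 payoff=58.7621 vs cont=58.1312 → 58.7621 [stop]  node(2,1) S=128.8600 payoff=16.6500 vs cont=28.5570 → 28.5570 [wait]  node(2,2) S=191.4156 payoff=0.0000 vs cont=8.6663 → 8.6663 [wait]  ⇒ S*(2)=86.7479
t_1: node(1,0) S=105.7276 payoff=39.7824 vs cont=43.7924 → 43.7924 [wait]  node(1,1) S=157.0535 payoff=0.0000 vs cont=18.8128 → 18.8128 [wait]  ⇒ S*(1)=-
t_0: node(0,0) S=128.8600 payoff=16.6500 vs cont=31.4663 → 31.4663 [wait]  ⇒ S*(0)=-

price = 31.4663
boundary = - - 86.7479 71.1753 86.7479 105.7276
tree:
31.4663
43.7924 18.8128
58.7621 28.5570 8.6663
74.3347 41.8941 14.7356 2.2742
87.1118 58.7621 24.5504 4.4160 0.0000
97.5951 74.3347 39.7824 8.5747 0.0000 0.0000
106.1966 87.1118 58.7621 16.6500 0.0000 0.0000 0.0000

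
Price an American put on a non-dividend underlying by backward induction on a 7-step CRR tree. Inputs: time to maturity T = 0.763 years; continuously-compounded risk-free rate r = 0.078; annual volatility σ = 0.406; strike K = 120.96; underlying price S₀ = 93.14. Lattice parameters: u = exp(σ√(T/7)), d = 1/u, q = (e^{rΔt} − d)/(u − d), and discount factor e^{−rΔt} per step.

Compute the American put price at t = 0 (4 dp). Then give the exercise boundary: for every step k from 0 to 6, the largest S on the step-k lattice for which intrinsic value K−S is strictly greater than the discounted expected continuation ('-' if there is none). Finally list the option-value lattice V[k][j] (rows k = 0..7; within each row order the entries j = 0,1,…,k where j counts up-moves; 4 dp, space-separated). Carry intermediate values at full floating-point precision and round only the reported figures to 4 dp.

Δt=0.10900  u=1.14344  d=0.87455  q=0.49829  discount=0.99153
step 7 (expiry): payoffs max(K−S,0) = 84.5147 73.3094 58.6589 39.5041 14.4600 0.0000 0.0000 0.0000
step 6: (k=6,j=0): S=41.6731, (K−S)⁺=79.2869, hold=78.2629 ⇒ V=79.2869 exercise | (k=6,j=1): S=54.4857, (K−S)⁺=66.4743, hold=65.4503 ⇒ V=66.4743 exercise | (k=6,j=2): S=71.2376, (K−S)⁺=49.7224, hold=48.6984 ⇒ V=49.7224 exercise | (k=6,j=3): S=93.1400, (K−S)⁺=27.8200, hold=26.7960 ⇒ V=27.8200 exercise | (k=6,j=4): S=121.7764, (K−S)⁺=0.0000, hold=7.1932 ⇒ V=7.1932 continue | (k=6,j=5): S=159.2173, (K−S)⁺=0.0000, hold=0.0000 ⇒ V=0.0000 continue | (k=6,j=6): S=208.1695, (K−S)⁺=0.0000, hold=0.0000 ⇒ V=0.0000 continue  boundary S*=93.1400
step 5: (k=5,j=0): S=47.6506, (K−S)⁺=73.3094, hold=72.2853 ⇒ V=73.3094 exercise | (k=5,j=1): S=62.3011, (K−S)⁺=58.6589, hold=57.6348 ⇒ V=58.6589 exercise | (k=5,j=2): S=81.4559, (K−S)⁺=39.5041, hold=38.4800 ⇒ V=39.5041 exercise | (k=5,j=3): S=106.5000, (K−S)⁺=14.4600, hold=17.3933 ⇒ V=17.3933 continue | (k=5,j=4): S=139.2441, (K−S)⁺=0.0000, hold=3.5783 ⇒ V=3.5783 continue | (k=5,j=5): S=182.0554, (K−S)⁺=0.0000, hold=0.0000 ⇒ V=0.0000 continue  boundary S*=81.4559
step 4: (k=4,j=0): S=54.4857, (K−S)⁺=66.4743, hold=65.4503 ⇒ V=66.4743 exercise | (k=4,j=1): S=71.2376, (K−S)⁺=49.7224, hold=48.6984 ⇒ V=49.7224 exercise | (k=4,j=2): S=93.1400, (K−S)⁺=27.8200, hold=28.2452 ⇒ V=28.2452 continue | (k=4,j=3): S=121.7764, (K−S)⁺=0.0000, hold=10.4204 ⇒ V=10.4204 continue | (k=4,j=4): S=159.2173, (K−S)⁺=0.0000, hold=1.7801 ⇒ V=1.7801 continue  boundary S*=71.2376
step 3: (k=3,j=0): S=62.3011, (K−S)⁺=58.6589, hold=57.6348 ⇒ V=58.6589 exercise | (k=3,j=1): S=81.4559, (K−S)⁺=39.5041, hold=38.6901 ⇒ V=39.5041 exercise | (k=3,j=2): S=106.5000, (K−S)⁺=14.4600, hold=19.1993 ⇒ V=19.1993 continue | (k=3,j=3): S=139.2441, (K−S)⁺=0.0000, hold=6.0632 ⇒ V=6.0632 continue  boundary S*=81.4559
step 2: (k=2,j=0): S=71.2376, (K−S)⁺=49.7224, hold=48.6984 ⇒ V=49.7224 exercise | (k=2,j=1): S=93.1400, (K−S)⁺=27.8200, hold=29.1376 ⇒ V=29.1376 continue | (k=2,j=2): S=121.7764, (K−S)⁺=0.0000, hold=12.5466 ⇒ V=12.5466 continue  boundary S*=71.2376
step 1: (k=1,j=0): S=81.4559, (K−S)⁺=39.5041, hold=39.1310 ⇒ V=39.5041 exercise | (k=1,j=1): S=106.5000, (K−S)⁺=14.4600, hold=20.6937 ⇒ V=20.6937 continue  boundary S*=81.4559
step 0: (k=0,j=0): S=93.1400, (K−S)⁺=27.8200, hold=29.8759 ⇒ V=29.8759 continue  boundary S*=-

price = 29.8759
boundary = - 81.4559 71.2376 81.4559 71.2376 81.4559 93.1400
tree:
29.8759
39.5041 20.6937
49.7224 29.1376 12.5466
58.6589 39.5041 19.1993 6.0632
66.4743 49.7224 28.2452 10.4204 1.7801
73.3094 58.6589 39.5041 17.3933 3.5783 0.0000
79.2869 66.4743 49.7224 27.8200 7.1932 0.0000 0.0000
84.5147 73.3094 58.6589 39.5041 14.4600 0.0000 0.0000 0.0000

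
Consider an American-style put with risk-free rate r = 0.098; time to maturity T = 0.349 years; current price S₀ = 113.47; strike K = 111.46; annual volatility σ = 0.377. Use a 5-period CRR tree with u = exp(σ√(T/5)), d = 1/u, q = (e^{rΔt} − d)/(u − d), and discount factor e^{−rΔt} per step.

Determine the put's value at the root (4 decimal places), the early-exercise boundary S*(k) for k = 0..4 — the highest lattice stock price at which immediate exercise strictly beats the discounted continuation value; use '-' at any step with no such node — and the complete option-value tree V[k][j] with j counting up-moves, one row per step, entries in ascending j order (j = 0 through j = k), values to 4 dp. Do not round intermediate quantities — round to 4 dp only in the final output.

Δt=0.06980  u=1.10473  d=0.90520  q=0.50952  discount=0.99318
step 5 (expiry): payoffs max(K−S,0) = 42.5000 27.2990 8.7473 0.0000 0.0000 0.0000
step 4: (k=4,j=0): S=76.1823, (K−S)⁺=35.2777, hold=34.5178 ⇒ V=35.2777 exercise | (k=4,j=1): S=92.9753, (K−S)⁺=18.4847, hold=17.7249 ⇒ V=18.4847 exercise | (k=4,j=2): S=113.4700, (K−S)⁺=0.0000, hold=4.2611 ⇒ V=4.2611 continue | (k=4,j=3): S=138.4824, (K−S)⁺=0.0000, hold=0.0000 ⇒ V=0.0000 continue | (k=4,j=4): S=169.0082, (K−S)⁺=0.0000, hold=0.0000 ⇒ V=0.0000 continue  boundary S*=92.9753
step 3: (k=3,j=0): S=84.1610, (K−S)⁺=27.2990, hold=26.5392 ⇒ V=27.2990 exercise | (k=3,j=1): S=102.7127, (K−S)⁺=8.7473, hold=11.1609 ⇒ V=11.1609 continue | (k=3,j=2): S=125.3539, (K−S)⁺=0.0000, hold=2.0757 ⇒ V=2.0757 continue | (k=3,j=3): S=152.9858, (K−S)⁺=0.0000, hold=0.0000 ⇒ V=0.0000 continue  boundary S*=84.1610
step 2: (k=2,j=0): S=92.9753, (K−S)⁺=18.4847, hold=18.9463 ⇒ V=18.9463 continue | (k=2,j=1): S=113.4700, (K−S)⁺=0.0000, hold=6.4873 ⇒ V=6.4873 continue | (k=2,j=2): S=138.4824, (K−S)⁺=0.0000, hold=1.0112 ⇒ V=1.0112 continue  boundary S*=-
step 1: (k=1,j=0): S=102.7127, (K−S)⁺=8.7473, hold=12.5123 ⇒ V=12.5123 continue | (k=1,j=1): S=125.3539, (K−S)⁺=0.0000, hold=3.6719 ⇒ V=3.6719 continue  boundary S*=-
step 0: (k=0,j=0): S=113.4700, (K−S)⁺=0.0000, hold=7.9534 ⇒ V=7.9534 continue  boundary S*=-

price = 7.9534
boundary = - - - 84.1610 92.9753
tree:
7.9534
12.5123 3.6719
18.9463 6.4873 1.0112
27.2990 11.1609 2.0757 0.0000
35.2777 18.4847 4.2611 0.0000 0.0000
42.5000 27.2990 8.7473 0.0000 0.0000 0.0000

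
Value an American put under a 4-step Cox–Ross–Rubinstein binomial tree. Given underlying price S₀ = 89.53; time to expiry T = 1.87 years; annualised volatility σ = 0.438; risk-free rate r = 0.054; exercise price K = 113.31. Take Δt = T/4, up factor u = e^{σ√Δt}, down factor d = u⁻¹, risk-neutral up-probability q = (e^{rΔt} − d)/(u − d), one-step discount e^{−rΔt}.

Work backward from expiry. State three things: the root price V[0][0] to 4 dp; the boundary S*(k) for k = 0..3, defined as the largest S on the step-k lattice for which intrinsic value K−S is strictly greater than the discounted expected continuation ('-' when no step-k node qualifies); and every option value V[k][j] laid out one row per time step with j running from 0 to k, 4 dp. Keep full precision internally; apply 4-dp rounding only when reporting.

price = 32.8041
boundary = - - 49.1864 66.3601
tree:
32.8041
46.9599 18.4887
64.1236 29.9954 6.4052
76.8528 46.9499 12.3416 0.0000
86.2877 64.1236 23.7800 0.0000 0.0000

Δt=0.46750, u=1.34915, d=0.74121, q=0.46774, disc=e^(-rΔt)=0.97507
k=4 terminal: V=max(K-S,0) → 86.2877 64.1236 23.7800 0.0000 0.0000
k=3: j=0 S=36.4572 intr=76.8528 cont=74.0281 V=76.8528[EX]; j=1 S=66.3601 intr=46.9499 cont=44.1252 V=46.9499[EX]; j=2 S=120.7898 intr=0.0000 cont=12.3416 V=12.3416[hold]; j=3 S=219.8637 intr=0.0000 cont=0.0000 V=0.0000[hold]  S*(3)=66.3601
k=2: j=0 S=49.1864 intr=64.1236 cont=61.2989 V=64.1236[EX]; j=1 S=89.5300 intr=23.7800 cont=29.9954 V=29.9954[hold]; j=2 S=162.9641 intr=0.0000 cont=6.4052 V=6.4052[hold]  S*(2)=49.1864
k=1: j=0 S=66.3601 intr=46.9499 cont=46.9599 V=46.9599[hold]; j=1 S=120.7898 intr=0.0000 cont=18.4887 V=18.4887[hold]  S*(1)=-
k=0: j=0 S=89.5300 intr=23.7800 cont=32.8041 V=32.8041[hold]  S*(0)=-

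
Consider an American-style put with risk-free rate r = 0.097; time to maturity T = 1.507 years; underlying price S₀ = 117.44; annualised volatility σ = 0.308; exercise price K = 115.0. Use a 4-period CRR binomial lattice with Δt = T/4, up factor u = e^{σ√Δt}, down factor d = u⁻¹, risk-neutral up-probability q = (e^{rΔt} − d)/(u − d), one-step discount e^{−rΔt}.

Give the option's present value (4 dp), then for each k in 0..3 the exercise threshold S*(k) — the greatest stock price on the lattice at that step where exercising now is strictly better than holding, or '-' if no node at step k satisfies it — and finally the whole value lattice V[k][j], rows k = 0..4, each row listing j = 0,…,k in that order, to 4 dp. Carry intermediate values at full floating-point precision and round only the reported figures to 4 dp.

Δt=0.37675, u=1.20810, d=0.82774, q=0.55074, disc=e^(-rΔt)=0.96411
k=4 terminal: V=max(K-S,0) → 59.8682 34.5346 0.0000 0.0000 0.0000
k=3: j=0 S=66.6048 intr=48.3952 cont=44.2684 V=48.3952[EX]; j=1 S=97.2104 intr=17.7896 cont=14.9584 V=17.7896[EX]; j=2 S=141.8795 intr=0.0000 cont=0.0000 V=0.0000[hold]; j=3 S=207.0745 intr=0.0000 cont=0.0000 V=0.0000[hold]  S*(3)=97.2104
k=2: j=0 S=80.4654 intr=34.5346 cont=30.4078 V=34.5346[EX]; j=1 S=117.4400 intr=0.0000 cont=7.7055 V=7.7055[hold]; j=2 S=171.4048 intr=0.0000 cont=0.0000 V=0.0000[hold]  S*(2)=80.4654
k=1: j=0 S=97.2104 intr=17.7896 cont=19.0498 V=19.0498[hold]; j=1 S=141.8795 intr=0.0000 cont=3.3376 V=3.3376[hold]  S*(1)=-
k=0: j=0 S=117.4400 intr=0.0000 cont=10.0234 V=10.0234[hold]  S*(0)=-

price = 10.0234
boundary = - - 80.4654 97.2104
tree:
10.0234
19.0498 3.3376
34.5346 7.7055 0.0000
48.3952 17.7896 0.0000 0.0000
59.8682 34.5346 0.0000 0.0000 0.0000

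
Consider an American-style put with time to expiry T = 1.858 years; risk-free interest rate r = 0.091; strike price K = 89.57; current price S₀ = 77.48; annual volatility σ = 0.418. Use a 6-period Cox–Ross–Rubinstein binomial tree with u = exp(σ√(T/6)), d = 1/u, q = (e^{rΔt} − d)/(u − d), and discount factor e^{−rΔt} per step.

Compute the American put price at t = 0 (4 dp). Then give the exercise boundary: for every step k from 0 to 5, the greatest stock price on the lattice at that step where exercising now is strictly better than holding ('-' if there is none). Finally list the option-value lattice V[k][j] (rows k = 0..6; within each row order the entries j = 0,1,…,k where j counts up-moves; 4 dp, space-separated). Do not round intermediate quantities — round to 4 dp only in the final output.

price = 19.3813
boundary = - - 48.6575 61.4002 48.6575 61.4002
tree:
19.3813
28.6581 11.3161
40.9125 18.1779 5.1790
51.0107 28.1698 9.3378 1.3639
59.0131 40.9125 16.4683 2.8228 0.0000
65.3547 51.0107 28.1698 5.8418 0.0000 0.0000
70.3803 59.0131 40.9125 12.0900 0.0000 0.0000 0.0000

Δt=0.30967, u=1.26189, d=0.79246, q=0.50299, disc=e^(-rΔt)=0.97221
k=6 terminal: V=max(K-S,0) → 70.3803 59.0131 40.9125 12.0900 0.0000 0.0000 0.0000
k=5: j=0 S=24.2153 intr=65.3547 cont=62.8659 V=65.3547[EX]; j=1 S=38.5593 intr=51.0107 cont=48.5219 V=51.0107[EX]; j=2 S=61.4002 intr=28.1698 cont=25.6810 V=28.1698[EX]; j=3 S=97.7709 intr=0.0000 cont=5.8418 V=5.8418[hold]; j=4 S=155.6861 intr=0.0000 cont=0.0000 V=0.0000[hold]; j=5 S=247.9078 intr=0.0000 cont=0.0000 V=0.0000[hold]  S*(5)=61.4002
k=4: j=0 S=30.5569 intr=59.0131 cont=56.5243 V=59.0131[EX]; j=1 S=48.6575 intr=40.9125 cont=38.4237 V=40.9125[EX]; j=2 S=77.4800 intr=12.0900 cont=16.4683 V=16.4683[hold]; j=3 S=123.3758 intr=0.0000 cont=2.8228 V=2.8228[hold]; j=4 S=196.4581 intr=0.0000 cont=0.0000 V=0.0000[hold]  S*(4)=48.6575
k=3: j=0 S=38.5593 intr=51.0107 cont=48.5219 V=51.0107[EX]; j=1 S=61.4002 intr=28.1698 cont=27.8221 V=28.1698[EX]; j=2 S=97.7709 intr=0.0000 cont=9.3378 V=9.3378[hold]; j=3 S=155.6861 intr=0.0000 cont=1.3639 V=1.3639[hold]  S*(3)=61.4002
k=2: j=0 S=48.6575 intr=40.9125 cont=38.4237 V=40.9125[EX]; j=1 S=77.4800 intr=12.0900 cont=18.1779 V=18.1779[hold]; j=2 S=123.3758 intr=0.0000 cont=5.1790 V=5.1790[hold]  S*(2)=48.6575
k=1: j=0 S=61.4002 intr=28.1698 cont=28.6581 V=28.6581[hold]; j=1 S=97.7709 intr=0.0000 cont=11.3161 V=11.3161[hold]  S*(1)=-
k=0: j=0 S=77.4800 intr=12.0900 cont=19.3813 V=19.3813[hold]  S*(0)=-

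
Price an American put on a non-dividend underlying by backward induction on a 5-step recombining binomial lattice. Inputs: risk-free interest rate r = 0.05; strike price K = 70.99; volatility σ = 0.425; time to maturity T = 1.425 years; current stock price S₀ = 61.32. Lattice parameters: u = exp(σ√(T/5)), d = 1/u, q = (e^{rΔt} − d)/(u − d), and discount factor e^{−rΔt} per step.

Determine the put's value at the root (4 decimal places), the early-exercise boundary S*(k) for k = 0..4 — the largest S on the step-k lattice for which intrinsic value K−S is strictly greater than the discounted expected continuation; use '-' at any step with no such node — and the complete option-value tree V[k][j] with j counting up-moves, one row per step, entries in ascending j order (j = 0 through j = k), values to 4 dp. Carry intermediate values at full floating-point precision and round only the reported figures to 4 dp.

price = 16.1541
boundary = - - 38.9520 48.8727 38.9520
tree:
16.1541
23.2454 8.8008
32.0380 14.2250 3.0686
39.9449 22.1173 5.9276 0.0000
46.2467 32.0380 11.4500 0.0000 0.0000
51.2693 39.9449 22.1173 0.0000 0.0000 0.0000

Δt=0.28500, u=1.25469, d=0.79701, q=0.47488, disc=e^(-rΔt)=0.98585
k=5 terminal: V=max(K-S,0) → 51.2693 39.9449 22.1173 0.0000 0.0000 0.0000
k=4: j=0 S=24.7433 intr=46.2467 cont=45.2423 V=46.2467[EX]; j=1 S=38.9520 intr=32.0380 cont=31.0336 V=32.0380[EX]; j=2 S=61.3200 intr=9.6700 cont=11.4500 V=11.4500[hold]; j=3 S=96.5327 intr=0.0000 cont=0.0000 V=0.0000[hold]; j=4 S=151.9661 intr=0.0000 cont=0.0000 V=0.0000[hold]  S*(4)=38.9520
k=3: j=0 S=31.0451 intr=39.9449 cont=38.9404 V=39.9449[EX]; j=1 S=48.8727 intr=22.1173 cont=21.9462 V=22.1173[EX]; j=2 S=76.9375 intr=0.0000 cont=5.9276 V=5.9276[hold]; j=3 S=121.1185 intr=0.0000 cont=0.0000 V=0.0000[hold]  S*(3)=48.8727
k=2: j=0 S=38.9520 intr=32.0380 cont=31.0336 V=32.0380[EX]; j=1 S=61.3200 intr=9.6700 cont=14.2250 V=14.2250[hold]; j=2 S=96.5327 intr=0.0000 cont=3.0686 V=3.0686[hold]  S*(2)=38.9520
k=1: j=0 S=48.8727 intr=22.1173 cont=23.2454 V=23.2454[hold]; j=1 S=76.9375 intr=0.0000 cont=8.8008 V=8.8008[hold]  S*(1)=-
k=0: j=0 S=61.3200 intr=9.6700 cont=16.1541 V=16.1541[hold]  S*(0)=-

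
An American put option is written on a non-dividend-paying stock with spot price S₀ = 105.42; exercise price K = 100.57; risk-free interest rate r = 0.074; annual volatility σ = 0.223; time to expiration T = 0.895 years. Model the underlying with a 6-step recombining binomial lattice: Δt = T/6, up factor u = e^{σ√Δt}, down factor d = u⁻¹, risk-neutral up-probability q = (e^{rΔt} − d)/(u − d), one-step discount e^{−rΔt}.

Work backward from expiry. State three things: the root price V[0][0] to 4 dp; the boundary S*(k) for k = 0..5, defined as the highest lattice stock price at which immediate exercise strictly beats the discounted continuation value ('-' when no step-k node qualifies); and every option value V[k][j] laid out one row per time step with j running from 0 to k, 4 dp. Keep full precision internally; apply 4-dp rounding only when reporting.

price = 4.3870
boundary = - - - 81.4159 88.7389 81.4159
tree:
4.3870
7.4585 1.8900
12.2295 3.5929 0.4945
19.1541 6.6479 1.0936 0.0000
25.8728 11.8311 2.4187 0.0000 0.0000
32.0370 19.1541 5.3494 0.0000 0.0000 0.0000
37.6925 25.8728 11.8311 0.0000 0.0000 0.0000 0.0000

params: Δt=0.14917 u=1.08995 d=0.91748 q=0.54284 e^(-rΔt)=0.98902
t_6 payoffs: 37.6925 25.8728 11.8311 0.0000 0.0000 0.0000 0.0000
t_5: node(5,0) S=68.5330 payoff=32.0370 vs cont=30.9329 → 32.0370 [stop]  node(5,1) S=81.4159 payoff=19.1541 vs cont=18.0501 → 19.1541 [stop]  node(5,2) S=96.7205 payoff=3.8495 vs cont=5.3494 → 5.3494 [wait]  node(5,3) S=114.9020 payoff=0.0000 vs cont=0.0000 → 0.0000 [wait]  node(5,4) S=136.5013 payoff=0.0000 vs cont=0.0000 → 0.0000 [wait]  node(5,5) S=162.1609 payoff=0.0000 vs cont=0.0000 → 0.0000 [wait]  ⇒ S*(5)=81.4159
t_4: node(4,0) S=74.6972 payoff=25.8728 vs cont=24.7687 → 25.8728 [stop]  node(4,1) S=88.7389 payoff=11.8311 vs cont=11.5324 → 11.8311 [stop]  node(4,2) S=105.4200 payoff=0.0000 vs cont=2.4187 → 2.4187 [wait]  node(4,3) S=125.2369 payoff=0.0000 vs cont=0.0000 → 0.0000 [wait]  node(4,4) S=148.7789 payoff=0.0000 vs cont=0.0000 → 0.0000 [wait]  ⇒ S*(4)=88.7389
t_3: node(3,0) S=81.4159 payoff=19.1541 vs cont=18.0501 → 19.1541 [stop]  node(3,1) S=96.7205 payoff=3.8495 vs cont=6.6479 → 6.6479 [wait]  node(3,2) S=114.9020 payoff=0.0000 vs cont=1.0936 → 1.0936 [wait]  node(3,3) S=136.5013 payoff=0.0000 vs cont=0.0000 → 0.0000 [wait]  ⇒ S*(3)=81.4159
t_2: node(2,0) S=88.7389 payoff=11.8311 vs cont=12.2295 → 12.2295 [wait]  node(2,1) S=105.4200 payoff=0.0000 vs cont=3.5929 → 3.5929 [wait]  node(2,2) S=125.2369 payoff=0.0000 vs cont=0.4945 → 0.4945 [wait]  ⇒ S*(2)=-
t_1: node(1,0) S=96.7205 payoff=3.8495 vs cont=7.4585 → 7.4585 [wait]  node(1,1) S=114.9020 payoff=0.0000 vs cont=1.8900 → 1.8900 [wait]  ⇒ S*(1)=-
t_0: node(0,0) S=105.4200 payoff=0.0000 vs cont=4.3870 → 4.3870 [wait]  ⇒ S*(0)=-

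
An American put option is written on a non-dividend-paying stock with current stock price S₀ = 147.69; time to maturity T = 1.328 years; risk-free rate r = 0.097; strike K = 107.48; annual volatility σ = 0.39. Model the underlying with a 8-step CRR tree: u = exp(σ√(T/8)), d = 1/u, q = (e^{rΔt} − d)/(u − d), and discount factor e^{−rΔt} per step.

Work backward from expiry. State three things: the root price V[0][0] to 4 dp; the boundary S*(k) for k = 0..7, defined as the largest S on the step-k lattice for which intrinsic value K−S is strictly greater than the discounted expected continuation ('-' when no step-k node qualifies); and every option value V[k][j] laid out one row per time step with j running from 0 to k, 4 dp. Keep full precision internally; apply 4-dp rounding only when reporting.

params: Δt=0.16600 u=1.17222 d=0.85308 q=0.51122 e^(-rΔt)=0.98403
t_8 payoffs: 66.0531 50.5554 29.2602 0.0000 0.0000 0.0000 0.0000 0.0000 0.0000
t_7: node(7,0) S=48.5614 payoff=58.9186 vs cont=57.2018 → 58.9186 [stop]  node(7,1) S=66.7280 payoff=40.7520 vs cont=39.0352 → 40.7520 [stop]  node(7,2) S=91.6907 payoff=15.7893 vs cont=14.0733 → 15.7893 [stop]  node(7,3) S=125.9919 payoff=0.0000 vs cont=0.0000 → 0.0000 [wait]  node(7,4) S=173.1249 payoff=0.0000 vs cont=0.0000 → 0.0000 [wait]  node(7,5) S=237.8903 payoff=0.0000 vs cont=0.0000 → 0.0000 [wait]  node(7,6) S=326.8842 payoff=0.0000 vs cont=0.0000 → 0.0000 [wait]  node(7,7) S=449.1703 payoff=0.0000 vs cont=0.0000 → 0.0000 [wait]  ⇒ S*(7)=91.6907
t_6: node(6,0) S=56.9246 payoff=50.5554 vs cont=48.8386 → 50.5554 [stop]  node(6,1) S=78.2198 payoff=29.2602 vs cont=27.5434 → 29.2602 [stop]  node(6,2) S=107.4816 payoff=0.0000 vs cont=7.5942 → 7.5942 [wait]  node(6,3) S=147.6900 payoff=0.0000 vs cont=0.0000 → 0.0000 [wait]  node(6,4) S=202.9403 payoff=0.0000 vs cont=0.0000 → 0.0000 [wait]  node(6,5) S=278.8594 payoff=0.0000 vs cont=0.0000 → 0.0000 [wait]  node(6,6) S=383.1797 payoff=0.0000 vs cont=0.0000 → 0.0000 [wait]  ⇒ S*(6)=78.2198
t_5: node(5,0) S=66.7280 payoff=40.7520 vs cont=39.0352 → 40.7520 [stop]  node(5,1) S=91.6907 payoff=15.7893 vs cont=17.8936 → 17.8936 [wait]  node(5,2) S=125.9919 payoff=0.0000 vs cont=3.6526 → 3.6526 [wait]  node(5,3) S=173.1249 payoff=0.0000 vs cont=0.0000 → 0.0000 [wait]  node(5,4) S=237.8903 payoff=0.0000 vs cont=0.0000 → 0.0000 [wait]  node(5,5) S=326.8842 payoff=0.0000 vs cont=0.0000 → 0.0000 [wait]  ⇒ S*(5)=66.7280
t_4: node(4,0) S=78.2198 payoff=29.2602 vs cont=28.6020 → 29.2602 [stop]  node(4,1) S=107.4816 payoff=0.0000 vs cont=10.4437 → 10.4437 [wait]  node(4,2) S=147.6900 payoff=0.0000 vs cont=1.7568 → 1.7568 [wait]  node(4,3) S=202.9403 payoff=0.0000 vs cont=0.0000 → 0.0000 [wait]  node(4,4) S=278.8594 payoff=0.0000 vs cont=0.0000 → 0.0000 [wait]  ⇒ S*(4)=78.2198
t_3: node(3,0) S=91.6907 payoff=15.7893 vs cont=19.3271 → 19.3271 [wait]  node(3,1) S=125.9919 payoff=0.0000 vs cont=5.9069 → 5.9069 [wait]  node(3,2) S=173.1249 payoff=0.0000 vs cont=0.8450 → 0.8450 [wait]  node(3,3) S=237.8903 payoff=0.0000 vs cont=0.0000 → 0.0000 [wait]  ⇒ S*(3)=-
t_2: node(2,0) S=107.4816 payoff=0.0000 vs cont=12.2672 → 12.2672 [wait]  node(2,1) S=147.6900 payoff=0.0000 vs cont=3.2661 → 3.2661 [wait]  node(2,2) S=202.9403 payoff=0.0000 vs cont=0.4064 → 0.4064 [wait]  ⇒ S*(2)=-
t_1: node(1,0) S=125.9919 payoff=0.0000 vs cont=7.5432 → 7.5432 [wait]  node(1,1) S=173.1249 payoff=0.0000 vs cont=1.7753 → 1.7753 [wait]  ⇒ S*(1)=-
t_0: node(0,0) S=147.6900 payoff=0.0000 vs cont=4.5212 → 4.5212 [wait]  ⇒ S*(0)=-

price = 4.5212
boundary = - - - - 78.2198 66.7280 78.2198 91.6907
tree:
4.5212
7.5432 1.7753
12.2672 3.2661 0.4064
19.3271 5.9069 0.8450 0.0000
29.2602 10.4437 1.7568 0.0000 0.0000
40.7520 17.8936 3.6526 0.0000 0.0000 0.0000
50.5554 29.2602 7.5942 0.0000 0.0000 0.0000 0.0000
58.9186 40.7520 15.7893 0.0000 0.0000 0.0000 0.0000 0.0000
66.0531 50.5554 29.2602 0.0000 0.0000 0.0000 0.0000 0.0000 0.0000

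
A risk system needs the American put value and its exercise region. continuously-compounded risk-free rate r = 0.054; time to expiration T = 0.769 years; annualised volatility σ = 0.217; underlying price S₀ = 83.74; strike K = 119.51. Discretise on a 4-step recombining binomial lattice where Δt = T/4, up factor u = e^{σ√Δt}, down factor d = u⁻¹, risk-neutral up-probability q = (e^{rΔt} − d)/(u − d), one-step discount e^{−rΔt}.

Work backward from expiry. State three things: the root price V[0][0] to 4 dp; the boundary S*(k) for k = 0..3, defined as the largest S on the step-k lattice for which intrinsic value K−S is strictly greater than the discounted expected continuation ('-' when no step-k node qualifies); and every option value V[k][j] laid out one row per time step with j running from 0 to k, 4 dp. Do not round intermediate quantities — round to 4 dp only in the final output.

Δt=0.19225  u=1.09982  d=0.90924  q=0.53099  discount=0.98967
step 4 (expiry): payoffs max(K−S,0) = 62.2770 50.2807 35.7700 18.2178 0.0000
step 3: (k=3,j=0): S=62.9460, (K−S)⁺=56.5640, hold=55.3297 ⇒ V=56.5640 exercise | (k=3,j=1): S=76.1397, (K−S)⁺=43.3703, hold=42.1360 ⇒ V=43.3703 exercise | (k=3,j=2): S=92.0989, (K−S)⁺=27.4111, hold=26.1768 ⇒ V=27.4111 exercise | (k=3,j=3): S=111.4032, (K−S)⁺=8.1068, hold=8.4561 ⇒ V=8.4561 continue  boundary S*=92.0989
step 2: (k=2,j=0): S=69.2293, (K−S)⁺=50.2807, hold=49.0465 ⇒ V=50.2807 exercise | (k=2,j=1): S=83.7400, (K−S)⁺=35.7700, hold=34.5357 ⇒ V=35.7700 exercise | (k=2,j=2): S=101.2922, (K−S)⁺=18.2178, hold=17.1671 ⇒ V=18.2178 exercise  boundary S*=101.2922
step 1: (k=1,j=0): S=76.1397, (K−S)⁺=43.3703, hold=42.1360 ⇒ V=43.3703 exercise | (k=1,j=1): S=92.0989, (K−S)⁺=27.4111, hold=26.1768 ⇒ V=27.4111 exercise  boundary S*=92.0989
step 0: (k=0,j=0): S=83.7400, (K−S)⁺=35.7700, hold=34.5357 ⇒ V=35.7700 exercise  boundary S*=83.7400

price = 35.7700
boundary = 83.7400 92.0989 101.2922 92.0989
tree:
35.7700
43.3703 27.4111
50.2807 35.7700 18.2178
56.5640 43.3703 27.4111 8.4561
62.2770 50.2807 35.7700 18.2178 0.0000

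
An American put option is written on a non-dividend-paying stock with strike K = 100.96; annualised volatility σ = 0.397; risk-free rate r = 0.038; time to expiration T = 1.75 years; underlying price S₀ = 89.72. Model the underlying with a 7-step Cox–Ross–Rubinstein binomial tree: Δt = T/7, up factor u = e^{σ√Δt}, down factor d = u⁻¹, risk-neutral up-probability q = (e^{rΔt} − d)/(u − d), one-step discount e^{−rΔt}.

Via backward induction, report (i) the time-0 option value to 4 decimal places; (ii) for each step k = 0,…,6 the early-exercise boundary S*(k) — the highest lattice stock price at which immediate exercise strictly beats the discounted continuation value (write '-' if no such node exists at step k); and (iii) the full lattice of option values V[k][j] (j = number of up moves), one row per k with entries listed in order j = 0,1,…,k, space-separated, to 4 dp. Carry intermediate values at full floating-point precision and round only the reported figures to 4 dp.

price = 22.6474
boundary = - - - 49.4615 60.3218 49.4615 60.3218
tree:
22.6474
30.9167 13.9422
40.7262 20.6716 6.7677
51.4985 29.6118 11.1833 2.0123
60.4036 40.6382 17.9923 3.8652 0.0000
67.7054 51.4985 27.8584 7.4244 0.0000 0.0000
73.6925 60.4036 40.6382 14.2611 0.0000 0.0000 0.0000
78.6018 67.7054 51.4985 27.3932 0.0000 0.0000 0.0000 0.0000

Δt=0.25000  u=1.21957  d=0.81996  q=0.47442  discount=0.99054
step 7 (expiry): payoffs max(K−S,0) = 78.6018 67.7054 51.4985 27.3932 0.0000 0.0000 0.0000 0.0000
step 6: (k=6,j=0): S=27.2675, (K−S)⁺=73.6925, hold=72.7380 ⇒ V=73.6925 exercise | (k=6,j=1): S=40.5564, (K−S)⁺=60.4036, hold=59.4490 ⇒ V=60.4036 exercise | (k=6,j=2): S=60.3218, (K−S)⁺=40.6382, hold=39.6836 ⇒ V=40.6382 exercise | (k=6,j=3): S=89.7200, (K−S)⁺=11.2400, hold=14.2611 ⇒ V=14.2611 continue | (k=6,j=4): S=133.4456, (K−S)⁺=0.0000, hold=0.0000 ⇒ V=0.0000 continue | (k=6,j=5): S=198.4811, (K−S)⁺=0.0000, hold=0.0000 ⇒ V=0.0000 continue | (k=6,j=6): S=295.2120, (K−S)⁺=0.0000, hold=0.0000 ⇒ V=0.0000 continue  boundary S*=60.3218
step 5: (k=5,j=0): S=33.2546, (K−S)⁺=67.7054, hold=66.7508 ⇒ V=67.7054 exercise | (k=5,j=1): S=49.4615, (K−S)⁺=51.4985, hold=50.5440 ⇒ V=51.4985 exercise | (k=5,j=2): S=73.5668, (K−S)⁺=27.3932, hold=27.8584 ⇒ V=27.8584 continue | (k=5,j=3): S=109.4200, (K−S)⁺=0.0000, hold=7.4244 ⇒ V=7.4244 continue | (k=5,j=4): S=162.7465, (K−S)⁺=0.0000, hold=0.0000 ⇒ V=0.0000 continue | (k=5,j=5): S=242.0620, (K−S)⁺=0.0000, hold=0.0000 ⇒ V=0.0000 continue  boundary S*=49.4615
step 4: (k=4,j=0): S=40.5564, (K−S)⁺=60.4036, hold=59.4490 ⇒ V=60.4036 exercise | (k=4,j=1): S=60.3218, (K−S)⁺=40.6382, hold=39.9022 ⇒ V=40.6382 exercise | (k=4,j=2): S=89.7200, (K−S)⁺=11.2400, hold=17.9923 ⇒ V=17.9923 continue | (k=4,j=3): S=133.4456, (K−S)⁺=0.0000, hold=3.8652 ⇒ V=3.8652 continue | (k=4,j=4): S=198.4811, (K−S)⁺=0.0000, hold=0.0000 ⇒ V=0.0000 continue  boundary S*=60.3218
step 3: (k=3,j=0): S=49.4615, (K−S)⁺=51.4985, hold=50.5440 ⇒ V=51.4985 exercise | (k=3,j=1): S=73.5668, (K−S)⁺=27.3932, hold=29.6118 ⇒ V=29.6118 continue | (k=3,j=2): S=109.4200, (K−S)⁺=0.0000, hold=11.1833 ⇒ V=11.1833 continue | (k=3,j=3): S=162.7465, (K−S)⁺=0.0000, hold=2.0123 ⇒ V=2.0123 continue  boundary S*=49.4615
step 2: (k=2,j=0): S=60.3218, (K−S)⁺=40.6382, hold=40.7262 ⇒ V=40.7262 continue | (k=2,j=1): S=89.7200, (K−S)⁺=11.2400, hold=20.6716 ⇒ V=20.6716 continue | (k=2,j=2): S=133.4456, (K−S)⁺=0.0000, hold=6.7677 ⇒ V=6.7677 continue  boundary S*=-
step 1: (k=1,j=0): S=73.5668, (K−S)⁺=27.3932, hold=30.9167 ⇒ V=30.9167 continue | (k=1,j=1): S=109.4200, (K−S)⁺=0.0000, hold=13.9422 ⇒ V=13.9422 continue  boundary S*=-
step 0: (k=0,j=0): S=89.7200, (K−S)⁺=11.2400, hold=22.6474 ⇒ V=22.6474 continue  boundary S*=-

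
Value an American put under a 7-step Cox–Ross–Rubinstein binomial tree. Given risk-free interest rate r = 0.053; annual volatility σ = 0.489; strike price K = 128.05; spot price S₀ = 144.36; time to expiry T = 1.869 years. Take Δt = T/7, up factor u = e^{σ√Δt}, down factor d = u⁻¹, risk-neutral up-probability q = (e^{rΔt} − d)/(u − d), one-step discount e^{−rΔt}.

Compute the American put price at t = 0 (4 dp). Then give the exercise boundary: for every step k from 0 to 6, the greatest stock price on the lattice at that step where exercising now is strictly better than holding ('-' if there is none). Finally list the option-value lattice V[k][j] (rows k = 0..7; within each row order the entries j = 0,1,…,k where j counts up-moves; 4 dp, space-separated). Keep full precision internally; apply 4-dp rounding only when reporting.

price = 23.5452
boundary = - - - 67.6455 52.5416 67.6455 87.0914
tree:
23.5452
33.2734 13.0772
45.6347 20.0748 5.4290
60.4045 30.0447 9.2225 1.2321
75.5084 43.5293 15.4552 2.3360 0.0000
87.2399 60.4045 25.4529 4.4292 0.0000 0.0000
96.3520 75.5084 40.9586 8.3979 0.0000 0.0000 0.0000
103.4296 87.2399 60.4045 15.9228 0.0000 0.0000 0.0000 0.0000

params: Δt=0.26700 u=1.28747 d=0.77672 q=0.46507 e^(-rΔt)=0.98595
t_7 payoffs: 103.4296 87.2399 60.4045 15.9228 0.0000 0.0000 0.0000 0.0000
t_6: node(6,0) S=31.6980 payoff=96.3520 vs cont=94.5528 → 96.3520 [stop]  node(6,1) S=52.5416 payoff=75.5084 vs cont=73.7091 → 75.5084 [stop]  node(6,2) S=87.0914 payoff=40.9586 vs cont=39.1594 → 40.9586 [stop]  node(6,3) S=144.3600 payoff=0.0000 vs cont=8.3979 → 8.3979 [wait]  node(6,4) S=239.2868 payoff=0.0000 vs cont=0.0000 → 0.0000 [wait]  node(6,5) S=396.6346 payoff=0.0000 vs cont=0.0000 → 0.0000 [wait]  node(6,6) S=657.4495 payoff=0.0000 vs cont=0.0000 → 0.0000 [wait]  ⇒ S*(6)=87.0914
t_5: node(5,0) S=40.8101 payoff=87.2399 vs cont=85.4407 → 87.2399 [stop]  node(5,1) S=67.6455 payoff=60.4045 vs cont=58.6052 → 60.4045 [stop]  node(5,2) S=112.1272 payoff=15.9228 vs cont=25.4529 → 25.4529 [wait]  node(5,3) S=185.8587 payoff=0.0000 vs cont=4.4292 → 4.4292 [wait]  node(5,4) S=308.0737 payoff=0.0000 vs cont=0.0000 → 0.0000 [wait]  node(5,5) S=510.6537 payoff=0.0000 vs cont=0.0000 → 0.0000 [wait]  ⇒ S*(5)=67.6455
t_4: node(4,0) S=52.5416 payoff=75.5084 vs cont=73.7091 → 75.5084 [stop]  node(4,1) S=87.0914 payoff=40.9586 vs cont=43.5293 → 43.5293 [wait]  node(4,2) S=144.3600 payoff=0.0000 vs cont=15.4552 → 15.4552 [wait]  node(4,3) S=239.2868 payoff=0.0000 vs cont=2.3360 → 2.3360 [wait]  node(4,4) S=396.6346 payoff=0.0000 vs cont=0.0000 → 0.0000 [wait]  ⇒ S*(4)=52.5416
t_3: node(3,0) S=67.6455 payoff=60.4045 vs cont=59.7839 → 60.4045 [stop]  node(3,1) S=112.1272 payoff=15.9228 vs cont=30.0447 → 30.0447 [wait]  node(3,2) S=185.8587 payoff=0.0000 vs cont=9.2225 → 9.2225 [wait]  node(3,3) S=308.0737 payoff=0.0000 vs cont=1.2321 → 1.2321 [wait]  ⇒ S*(3)=67.6455
t_2: node(2,0) S=87.0914 payoff=40.9586 vs cont=45.6347 → 45.6347 [wait]  node(2,1) S=144.3600 payoff=0.0000 vs cont=20.0748 → 20.0748 [wait]  node(2,2) S=239.2868 payoff=0.0000 vs cont=5.4290 → 5.4290 [wait]  ⇒ S*(2)=-
t_1: node(1,0) S=112.1272 payoff=15.9228 vs cont=33.2734 → 33.2734 [wait]  node(1,1) S=185.8587 payoff=0.0000 vs cont=13.0772 → 13.0772 [wait]  ⇒ S*(1)=-
t_0: node(0,0) S=144.3600 payoff=0.0000 vs cont=23.5452 → 23.5452 [wait]  ⇒ S*(0)=-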